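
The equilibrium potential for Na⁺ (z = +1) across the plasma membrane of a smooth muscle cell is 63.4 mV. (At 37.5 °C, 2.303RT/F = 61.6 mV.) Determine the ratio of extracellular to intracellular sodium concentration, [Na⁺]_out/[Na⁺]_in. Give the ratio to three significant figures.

log₁₀([out]/[in]) = E·z/(61.6) = 63.4 × 1 / 61.6 = 1.0292
[out]/[in] = 10^(1.0292) = 10.7

10.7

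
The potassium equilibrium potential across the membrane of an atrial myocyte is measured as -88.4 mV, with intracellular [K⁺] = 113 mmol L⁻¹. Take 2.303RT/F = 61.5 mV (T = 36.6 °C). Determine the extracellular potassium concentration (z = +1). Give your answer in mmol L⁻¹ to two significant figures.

Nernst: E = (61.5/1) · log₁₀([out]/[in]), so log₁₀([out]/[in]) = -88.4 × 1 / 61.5 = -1.4374.
[out]/[in] = 10^(-1.4374) = 0.03653.
[out] = 0.03653 × 113 = 4.127 mmol L⁻¹.

4.1 mmol L⁻¹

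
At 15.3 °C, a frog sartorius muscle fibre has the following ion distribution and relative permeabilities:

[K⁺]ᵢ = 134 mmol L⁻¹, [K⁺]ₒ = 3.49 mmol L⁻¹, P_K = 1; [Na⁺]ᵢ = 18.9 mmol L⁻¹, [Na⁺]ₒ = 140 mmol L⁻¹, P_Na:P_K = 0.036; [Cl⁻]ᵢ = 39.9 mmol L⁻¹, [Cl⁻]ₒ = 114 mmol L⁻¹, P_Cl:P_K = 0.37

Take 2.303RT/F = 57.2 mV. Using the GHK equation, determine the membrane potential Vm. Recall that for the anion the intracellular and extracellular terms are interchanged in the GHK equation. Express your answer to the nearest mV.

Vm = 57.2 · log₁₀[(Σ P·[cation]ₒ + Σ P·[anion]ᵢ) / (Σ P·[cation]ᵢ + Σ P·[anion]ₒ)]
Numerator = 1×3.49 + 0.036×140 + 0.37×39.9 = 23.29
Denominator = 1×134 + 0.036×18.9 + 0.37×114 = 176.9
Vm = 57.2 · log₁₀(0.1317) = 57.2 × (-0.8804) = -50.36 mV

-50 mV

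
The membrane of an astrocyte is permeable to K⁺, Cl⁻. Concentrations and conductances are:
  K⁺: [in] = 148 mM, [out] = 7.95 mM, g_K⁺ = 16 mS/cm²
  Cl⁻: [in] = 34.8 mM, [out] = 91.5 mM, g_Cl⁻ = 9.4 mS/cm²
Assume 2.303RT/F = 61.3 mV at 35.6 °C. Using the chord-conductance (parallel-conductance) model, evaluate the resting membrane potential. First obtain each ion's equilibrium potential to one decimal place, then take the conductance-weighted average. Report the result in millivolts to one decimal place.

E_K⁺ = (61.3/1)·log₁₀(7.95/148) = -77.8 mV
E_Cl⁻ = (61.3/-1)·log₁₀(91.5/34.8) = -25.7 mV
Vm = (Σ gᵢEᵢ)/(Σ gᵢ) = (16·-77.8 + 9.4·-25.7) / (16 + 9.4)
= -1486.38 / 25.4 = -58.52 mV

-58.5 mV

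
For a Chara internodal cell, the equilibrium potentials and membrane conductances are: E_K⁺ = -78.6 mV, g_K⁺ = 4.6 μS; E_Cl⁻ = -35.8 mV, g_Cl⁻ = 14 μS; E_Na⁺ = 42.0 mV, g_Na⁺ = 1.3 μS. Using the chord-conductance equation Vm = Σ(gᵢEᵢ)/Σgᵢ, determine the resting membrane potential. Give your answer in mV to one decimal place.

Σ gᵢEᵢ = 4.6·(-78.6) + 14·(-35.8) + 1.3·(42.0) = -808.16
Σ gᵢ = 4.6 + 14 + 1.3 = 19.9
Vm = -808.16 / 19.9 = -40.61 mV

-40.6 mV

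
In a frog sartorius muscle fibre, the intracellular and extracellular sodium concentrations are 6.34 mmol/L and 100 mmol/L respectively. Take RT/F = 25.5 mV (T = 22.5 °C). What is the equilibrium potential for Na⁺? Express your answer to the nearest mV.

E = (25.5/z) · ln([Na⁺]_out/[Na⁺]_in) with z = +1.
= (25.5/1) · ln(100/6.34) = 25.50 · ln(15.77)
= 25.50 · (2.7583) = 70.34 mV

70 mV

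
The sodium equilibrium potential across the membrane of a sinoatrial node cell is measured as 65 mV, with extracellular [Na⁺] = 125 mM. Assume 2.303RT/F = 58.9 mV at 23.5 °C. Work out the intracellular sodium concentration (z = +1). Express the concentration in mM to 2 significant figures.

9.8 mM

Nernst: E = (58.9/1) · log₁₀([out]/[in]), so log₁₀([out]/[in]) = 65.0 × 1 / 58.9 = 1.1036.
[out]/[in] = 10^(1.1036) = 12.69.
[in] = 125 / 12.69 = 9.848 mM.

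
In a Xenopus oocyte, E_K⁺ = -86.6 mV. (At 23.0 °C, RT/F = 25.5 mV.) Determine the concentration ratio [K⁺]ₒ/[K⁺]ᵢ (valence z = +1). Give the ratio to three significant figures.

ln([out]/[in]) = E·z/(25.5) = -86.6 × 1 / 25.5 = -3.3961
[out]/[in] = e^(-3.3961) = 0.0335

0.0335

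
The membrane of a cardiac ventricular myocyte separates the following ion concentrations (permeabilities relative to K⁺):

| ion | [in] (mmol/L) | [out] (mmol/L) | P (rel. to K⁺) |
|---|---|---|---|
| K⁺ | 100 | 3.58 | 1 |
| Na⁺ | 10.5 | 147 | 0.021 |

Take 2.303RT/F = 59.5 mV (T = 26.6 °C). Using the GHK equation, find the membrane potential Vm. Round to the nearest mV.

-70 mV

Vm = 59.5 · log₁₀[(Σ P·[cation]ₒ + Σ P·[anion]ᵢ) / (Σ P·[cation]ᵢ + Σ P·[anion]ₒ)]
Numerator = 1×3.58 + 0.021×147 = 6.667
Denominator = 1×100 + 0.021×10.5 = 100.2
Vm = 59.5 · log₁₀(0.066523) = 59.5 × (-1.1770) = -70.03 mV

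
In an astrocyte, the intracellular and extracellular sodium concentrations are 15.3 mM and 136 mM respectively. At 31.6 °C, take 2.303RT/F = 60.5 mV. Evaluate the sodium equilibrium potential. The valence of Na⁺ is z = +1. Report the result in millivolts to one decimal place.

57.4 mV

E = (60.5/z) · log₁₀([Na⁺]_out/[Na⁺]_in) with z = +1.
= (60.5/1) · log₁₀(136/15.3) = 60.50 · log₁₀(8.889)
= 60.50 · (0.9488) = 57.41 mV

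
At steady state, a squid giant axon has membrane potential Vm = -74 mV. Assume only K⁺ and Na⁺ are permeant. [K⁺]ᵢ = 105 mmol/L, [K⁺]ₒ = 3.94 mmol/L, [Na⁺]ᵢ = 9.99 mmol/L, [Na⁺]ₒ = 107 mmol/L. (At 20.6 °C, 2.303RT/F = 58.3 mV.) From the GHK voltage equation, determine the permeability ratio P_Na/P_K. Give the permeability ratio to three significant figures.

0.0160

Let α = P_Na/P_K. GHK: Vm = 58.3·log₁₀[(Kₒ + α·Naₒ)/(Kᵢ + α·Naᵢ)].
10^(Vm/58.3) = 10^(-74.0/58.3) = 0.05379
So 0.05379·(Kᵢ + α·Naᵢ) = Kₒ + α·Naₒ → α = (0.05379·105.0 − 3.94) / (107.0 − 0.05379·9.99)
α = (5.648 − 3.94) / (107.0 − 0.5374) = 1.708/106.5 = 0.01604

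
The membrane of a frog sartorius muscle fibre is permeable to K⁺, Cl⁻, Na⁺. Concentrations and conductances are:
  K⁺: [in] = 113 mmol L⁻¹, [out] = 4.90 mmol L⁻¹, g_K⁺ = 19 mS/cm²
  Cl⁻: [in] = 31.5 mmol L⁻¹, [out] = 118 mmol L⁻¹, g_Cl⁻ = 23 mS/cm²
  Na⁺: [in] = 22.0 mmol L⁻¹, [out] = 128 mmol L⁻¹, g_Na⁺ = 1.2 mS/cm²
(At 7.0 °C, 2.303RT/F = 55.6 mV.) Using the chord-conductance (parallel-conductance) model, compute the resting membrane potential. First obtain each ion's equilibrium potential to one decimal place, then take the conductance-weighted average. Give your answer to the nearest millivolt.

E_K⁺ = (55.6/1)·log₁₀(4.90/113) = -75.8 mV
E_Cl⁻ = (55.6/-1)·log₁₀(118/31.5) = -31.9 mV
E_Na⁺ = (55.6/1)·log₁₀(128/22.0) = 42.5 mV
Vm = (Σ gᵢEᵢ)/(Σ gᵢ) = (19·-75.8 + 23·-31.9 + 1.2·42.5) / (19 + 23 + 1.2)
= -2122.90 / 43.2 = -49.14 mV

-49 mV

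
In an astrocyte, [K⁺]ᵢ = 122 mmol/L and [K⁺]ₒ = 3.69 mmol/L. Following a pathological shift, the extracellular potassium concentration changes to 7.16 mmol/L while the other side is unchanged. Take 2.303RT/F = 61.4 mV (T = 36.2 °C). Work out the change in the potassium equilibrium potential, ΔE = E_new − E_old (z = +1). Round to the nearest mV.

E_old = (61.4/1)·log₁₀(3.69/122) = -93.29 mV
E_new = (61.4/1)·log₁₀(7.16/122) = -75.61 mV
ΔE = -75.61 − (-93.29) = 17.68 mV

18 mV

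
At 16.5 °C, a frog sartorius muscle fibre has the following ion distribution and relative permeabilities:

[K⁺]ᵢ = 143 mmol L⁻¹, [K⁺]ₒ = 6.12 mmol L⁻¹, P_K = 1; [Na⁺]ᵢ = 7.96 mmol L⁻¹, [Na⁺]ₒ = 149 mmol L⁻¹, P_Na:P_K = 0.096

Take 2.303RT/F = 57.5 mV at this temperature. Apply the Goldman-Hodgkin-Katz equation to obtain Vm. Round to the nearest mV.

Vm = 57.5 · log₁₀[(Σ P·[cation]ₒ + Σ P·[anion]ᵢ) / (Σ P·[cation]ᵢ + Σ P·[anion]ₒ)]
Numerator = 1×6.12 + 0.096×149 = 20.42
Denominator = 1×143 + 0.096×7.96 = 143.8
Vm = 57.5 · log₁₀(0.14207) = 57.5 × (-0.8475) = -48.73 mV

-49 mV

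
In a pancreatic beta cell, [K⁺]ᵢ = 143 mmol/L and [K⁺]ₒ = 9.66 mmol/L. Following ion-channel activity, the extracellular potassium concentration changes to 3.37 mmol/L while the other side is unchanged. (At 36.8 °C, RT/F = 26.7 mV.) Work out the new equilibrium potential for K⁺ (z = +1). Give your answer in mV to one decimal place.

After the shift: [K⁺]_out = 3.37, [K⁺]_in = 143 mmol/L.
E_new = (26.7/1)·ln(3.37/143) = 26.70 · (-3.7479) = -100.07 mV

-100.1 mV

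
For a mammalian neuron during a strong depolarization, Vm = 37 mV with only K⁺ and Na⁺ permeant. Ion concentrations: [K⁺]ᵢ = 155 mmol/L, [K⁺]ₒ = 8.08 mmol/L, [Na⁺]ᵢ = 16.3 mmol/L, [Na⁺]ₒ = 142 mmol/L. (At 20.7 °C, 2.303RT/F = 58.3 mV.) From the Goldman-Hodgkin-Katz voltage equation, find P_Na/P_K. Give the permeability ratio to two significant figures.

Let α = P_Na/P_K. GHK: Vm = 58.3·log₁₀[(Kₒ + α·Naₒ)/(Kᵢ + α·Naᵢ)].
10^(Vm/58.3) = 10^(37.0/58.3) = 4.3117
So 4.3117·(Kᵢ + α·Naᵢ) = Kₒ + α·Naₒ → α = (4.3117·155.0 − 8.08) / (142.0 − 4.3117·16.3)
α = (668.3 − 8.08) / (142.0 − 70.28) = 660.2/71.72 = 9.206

9.2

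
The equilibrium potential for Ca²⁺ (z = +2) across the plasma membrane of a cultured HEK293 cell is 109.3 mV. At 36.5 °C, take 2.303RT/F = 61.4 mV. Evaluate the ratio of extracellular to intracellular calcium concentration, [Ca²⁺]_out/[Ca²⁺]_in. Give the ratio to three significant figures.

log₁₀([out]/[in]) = E·z/(61.4) = 109.3 × 2 / 61.4 = 3.5603
[out]/[in] = 10^(3.5603) = 3633

3630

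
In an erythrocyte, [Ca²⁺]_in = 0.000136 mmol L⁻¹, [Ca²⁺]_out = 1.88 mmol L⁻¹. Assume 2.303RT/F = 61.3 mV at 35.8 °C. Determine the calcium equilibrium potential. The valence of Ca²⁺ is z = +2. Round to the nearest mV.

127 mV

E = (61.3/z) · log₁₀([Ca²⁺]_out/[Ca²⁺]_in) with z = +2.
= (61.3/2) · log₁₀(1.88/0.000136) = 30.65 · log₁₀(1.382e+04)
= 30.65 · (4.1406) = 126.91 mV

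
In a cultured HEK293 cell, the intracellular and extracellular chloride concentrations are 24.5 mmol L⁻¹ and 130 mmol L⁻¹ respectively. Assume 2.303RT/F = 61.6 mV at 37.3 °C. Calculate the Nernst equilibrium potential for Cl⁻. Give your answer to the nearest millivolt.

-45 mV

E = (61.6/z) · log₁₀([Cl⁻]_out/[Cl⁻]_in) with z = -1.
For an anion, dividing by z = -1 reverses the sign.
= (61.6/-1) · log₁₀(130/24.5) = -61.60 · log₁₀(5.306)
= -61.60 · (0.7248) = -44.65 mV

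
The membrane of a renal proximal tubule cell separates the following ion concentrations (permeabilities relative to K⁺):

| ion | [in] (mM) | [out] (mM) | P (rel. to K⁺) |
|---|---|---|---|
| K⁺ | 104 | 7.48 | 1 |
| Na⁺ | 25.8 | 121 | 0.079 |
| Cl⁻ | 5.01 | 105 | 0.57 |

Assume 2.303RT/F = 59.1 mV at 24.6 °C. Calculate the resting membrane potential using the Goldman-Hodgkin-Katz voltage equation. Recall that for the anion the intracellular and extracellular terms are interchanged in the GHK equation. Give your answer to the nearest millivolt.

Vm = 59.1 · log₁₀[(Σ P·[cation]ₒ + Σ P·[anion]ᵢ) / (Σ P·[cation]ᵢ + Σ P·[anion]ₒ)]
Numerator = 1×7.48 + 0.079×121 + 0.57×5.01 = 19.89
Denominator = 1×104 + 0.079×25.8 + 0.57×105 = 165.9
Vm = 59.1 · log₁₀(0.11993) = 59.1 × (-0.9211) = -54.44 mV

-54 mV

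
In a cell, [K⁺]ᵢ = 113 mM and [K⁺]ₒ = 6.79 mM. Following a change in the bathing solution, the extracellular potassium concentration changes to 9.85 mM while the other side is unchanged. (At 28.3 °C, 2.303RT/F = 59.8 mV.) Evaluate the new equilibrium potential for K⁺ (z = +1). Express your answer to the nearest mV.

-63 mV

After the shift: [K⁺]_out = 9.85, [K⁺]_in = 113 mM.
E_new = (59.8/1)·log₁₀(9.85/113) = 59.80 · (-1.0596) = -63.37 mV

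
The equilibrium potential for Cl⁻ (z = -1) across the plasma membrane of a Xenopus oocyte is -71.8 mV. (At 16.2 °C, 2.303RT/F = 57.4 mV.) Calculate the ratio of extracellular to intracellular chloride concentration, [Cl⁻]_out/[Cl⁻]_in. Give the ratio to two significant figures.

log₁₀([out]/[in]) = E·z/(57.4) = -71.8 × -1 / 57.4 = 1.2509
[out]/[in] = 10^(1.2509) = 17.82

18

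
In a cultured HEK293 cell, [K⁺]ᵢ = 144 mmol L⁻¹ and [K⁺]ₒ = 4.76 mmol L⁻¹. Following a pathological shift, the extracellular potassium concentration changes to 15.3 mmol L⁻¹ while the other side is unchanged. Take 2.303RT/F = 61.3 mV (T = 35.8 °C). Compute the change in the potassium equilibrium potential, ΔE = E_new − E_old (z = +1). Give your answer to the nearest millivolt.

31 mV

E_old = (61.3/1)·log₁₀(4.76/144) = -90.77 mV
E_new = (61.3/1)·log₁₀(15.3/144) = -59.69 mV
ΔE = -59.69 − (-90.77) = 31.08 mV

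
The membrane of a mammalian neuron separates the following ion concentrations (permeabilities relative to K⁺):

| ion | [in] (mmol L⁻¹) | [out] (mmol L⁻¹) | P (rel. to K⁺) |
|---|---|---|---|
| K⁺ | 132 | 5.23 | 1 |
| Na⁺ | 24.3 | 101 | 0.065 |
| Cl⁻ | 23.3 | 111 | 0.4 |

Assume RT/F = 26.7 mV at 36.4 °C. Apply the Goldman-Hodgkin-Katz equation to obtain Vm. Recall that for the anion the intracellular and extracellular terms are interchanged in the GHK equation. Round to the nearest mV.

-57 mV

Vm = 26.7 · ln[(Σ P·[cation]ₒ + Σ P·[anion]ᵢ) / (Σ P·[cation]ᵢ + Σ P·[anion]ₒ)]
Numerator = 1×5.23 + 0.065×101 + 0.4×23.3 = 21.12
Denominator = 1×132 + 0.065×24.3 + 0.4×111 = 178
Vm = 26.7 · ln(0.11864) = 26.7 × (-2.1317) = -56.92 mV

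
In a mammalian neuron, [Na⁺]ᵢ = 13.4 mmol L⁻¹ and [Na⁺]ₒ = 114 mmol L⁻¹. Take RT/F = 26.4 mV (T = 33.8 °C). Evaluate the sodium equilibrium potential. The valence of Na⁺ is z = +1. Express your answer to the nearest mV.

57 mV

E = (26.4/z) · ln([Na⁺]_out/[Na⁺]_in) with z = +1.
= (26.4/1) · ln(114/13.4) = 26.40 · ln(8.507)
= 26.40 · (2.1409) = 56.52 mV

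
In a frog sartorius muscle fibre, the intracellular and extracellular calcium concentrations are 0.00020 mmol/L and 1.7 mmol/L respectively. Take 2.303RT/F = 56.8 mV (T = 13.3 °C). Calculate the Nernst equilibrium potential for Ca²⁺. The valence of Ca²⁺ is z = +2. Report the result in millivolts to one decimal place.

111.6 mV

E = (56.8/z) · log₁₀([Ca²⁺]_out/[Ca²⁺]_in) with z = +2.
= (56.8/2) · log₁₀(1.7/0.00020) = 28.40 · log₁₀(8500)
= 28.40 · (3.9294) = 111.60 mV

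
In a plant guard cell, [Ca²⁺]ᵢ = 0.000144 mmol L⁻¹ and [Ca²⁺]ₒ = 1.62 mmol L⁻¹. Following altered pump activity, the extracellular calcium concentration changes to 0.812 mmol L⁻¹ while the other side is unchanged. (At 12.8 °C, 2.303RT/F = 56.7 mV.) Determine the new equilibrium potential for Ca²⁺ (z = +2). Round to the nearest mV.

After the shift: [Ca²⁺]_out = 0.812, [Ca²⁺]_in = 0.000144 mmol L⁻¹.
E_new = (56.7/2)·log₁₀(0.812/0.000144) = 28.35 · (3.7512) = 106.35 mV

106 mV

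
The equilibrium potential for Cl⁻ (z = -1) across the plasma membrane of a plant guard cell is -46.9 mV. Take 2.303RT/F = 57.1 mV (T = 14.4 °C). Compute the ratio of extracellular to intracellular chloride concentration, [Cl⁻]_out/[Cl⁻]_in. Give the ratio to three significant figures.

6.63

log₁₀([out]/[in]) = E·z/(57.1) = -46.9 × -1 / 57.1 = 0.8214
[out]/[in] = 10^(0.8214) = 6.628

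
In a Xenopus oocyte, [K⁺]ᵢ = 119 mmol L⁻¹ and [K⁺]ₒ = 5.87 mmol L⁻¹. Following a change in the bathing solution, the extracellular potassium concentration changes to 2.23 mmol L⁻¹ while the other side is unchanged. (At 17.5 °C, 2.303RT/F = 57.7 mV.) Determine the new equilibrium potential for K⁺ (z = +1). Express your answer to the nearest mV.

-100 mV

After the shift: [K⁺]_out = 2.23, [K⁺]_in = 119 mmol L⁻¹.
E_new = (57.7/1)·log₁₀(2.23/119) = 57.70 · (-1.7272) = -99.66 mV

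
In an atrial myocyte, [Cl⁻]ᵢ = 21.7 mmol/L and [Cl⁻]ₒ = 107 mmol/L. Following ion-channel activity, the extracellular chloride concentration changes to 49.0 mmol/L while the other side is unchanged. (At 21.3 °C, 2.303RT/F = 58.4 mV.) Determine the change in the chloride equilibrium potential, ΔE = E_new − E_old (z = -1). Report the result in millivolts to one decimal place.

E_old = (58.4/-1)·log₁₀(107/21.7) = -40.47 mV
E_new = (58.4/-1)·log₁₀(49.0/21.7) = -20.66 mV
ΔE = -20.66 − (-40.47) = 19.81 mV

19.8 mV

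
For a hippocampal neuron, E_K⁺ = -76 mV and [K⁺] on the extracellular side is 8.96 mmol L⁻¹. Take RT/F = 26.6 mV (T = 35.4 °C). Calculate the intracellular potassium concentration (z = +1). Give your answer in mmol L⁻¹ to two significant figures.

Nernst: E = (26.6/1) · ln([out]/[in]), so ln([out]/[in]) = -76.0 × 1 / 26.6 = -2.8571.
[out]/[in] = e^(-2.8571) = 0.05743.
[in] = 8.96 / 0.05743 = 156 mmol L⁻¹.

160 mmol L⁻¹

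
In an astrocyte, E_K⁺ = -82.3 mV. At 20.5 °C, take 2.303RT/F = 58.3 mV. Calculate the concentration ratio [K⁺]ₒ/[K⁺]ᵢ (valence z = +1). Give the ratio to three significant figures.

0.0388

log₁₀([out]/[in]) = E·z/(58.3) = -82.3 × 1 / 58.3 = -1.4117
[out]/[in] = 10^(-1.4117) = 0.03876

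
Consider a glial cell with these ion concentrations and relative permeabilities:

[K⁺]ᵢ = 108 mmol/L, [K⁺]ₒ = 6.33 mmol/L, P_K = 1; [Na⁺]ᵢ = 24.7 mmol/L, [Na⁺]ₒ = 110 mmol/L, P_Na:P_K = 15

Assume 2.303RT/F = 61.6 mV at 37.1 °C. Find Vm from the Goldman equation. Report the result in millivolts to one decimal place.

33.2 mV

Vm = 61.6 · log₁₀[(Σ P·[cation]ₒ + Σ P·[anion]ᵢ) / (Σ P·[cation]ᵢ + Σ P·[anion]ₒ)]
Numerator = 1×6.33 + 15×110 = 1656
Denominator = 1×108 + 15×24.7 = 478.5
Vm = 61.6 · log₁₀(3.4615) = 61.6 × (0.5393) = 33.22 mV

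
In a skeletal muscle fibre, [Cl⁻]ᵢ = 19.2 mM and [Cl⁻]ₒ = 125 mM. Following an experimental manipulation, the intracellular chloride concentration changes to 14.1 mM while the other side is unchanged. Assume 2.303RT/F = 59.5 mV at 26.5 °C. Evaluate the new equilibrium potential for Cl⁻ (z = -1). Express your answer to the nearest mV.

After the shift: [Cl⁻]_out = 125, [Cl⁻]_in = 14.1 mM.
E_new = (59.5/-1)·log₁₀(125/14.1) = -59.50 · (0.9477) = -56.39 mV

-56 mV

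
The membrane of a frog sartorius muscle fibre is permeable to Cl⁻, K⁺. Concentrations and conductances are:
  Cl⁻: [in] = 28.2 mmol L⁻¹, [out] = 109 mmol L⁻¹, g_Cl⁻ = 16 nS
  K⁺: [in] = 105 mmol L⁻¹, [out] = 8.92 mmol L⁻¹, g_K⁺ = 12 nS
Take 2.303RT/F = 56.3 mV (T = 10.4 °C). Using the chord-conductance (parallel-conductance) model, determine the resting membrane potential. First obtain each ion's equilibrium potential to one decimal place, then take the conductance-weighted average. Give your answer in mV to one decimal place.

-44.8 mV

E_Cl⁻ = (56.3/-1)·log₁₀(109/28.2) = -33.1 mV
E_K⁺ = (56.3/1)·log₁₀(8.92/105) = -60.3 mV
Vm = (Σ gᵢEᵢ)/(Σ gᵢ) = (16·-33.1 + 12·-60.3) / (16 + 12)
= -1253.20 / 28 = -44.76 mV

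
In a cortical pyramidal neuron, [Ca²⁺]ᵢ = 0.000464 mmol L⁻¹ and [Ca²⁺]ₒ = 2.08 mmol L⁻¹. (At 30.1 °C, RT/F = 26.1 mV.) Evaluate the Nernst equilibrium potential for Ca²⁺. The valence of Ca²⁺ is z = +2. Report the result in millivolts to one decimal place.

E = (26.1/z) · ln([Ca²⁺]_out/[Ca²⁺]_in) with z = +2.
= (26.1/2) · ln(2.08/0.000464) = 13.05 · ln(4483)
= 13.05 · (8.4080) = 109.72 mV

109.7 mV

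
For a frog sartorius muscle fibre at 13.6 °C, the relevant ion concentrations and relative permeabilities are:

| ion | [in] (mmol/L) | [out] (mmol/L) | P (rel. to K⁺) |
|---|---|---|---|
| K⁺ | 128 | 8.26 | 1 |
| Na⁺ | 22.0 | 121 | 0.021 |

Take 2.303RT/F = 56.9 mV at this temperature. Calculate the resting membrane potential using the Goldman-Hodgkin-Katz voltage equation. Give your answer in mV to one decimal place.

-61.2 mV

Vm = 56.9 · log₁₀[(Σ P·[cation]ₒ + Σ P·[anion]ᵢ) / (Σ P·[cation]ᵢ + Σ P·[anion]ₒ)]
Numerator = 1×8.26 + 0.021×121 = 10.8
Denominator = 1×128 + 0.021×22.0 = 128.5
Vm = 56.9 · log₁₀(0.084079) = 56.9 × (-1.0753) = -61.19 mV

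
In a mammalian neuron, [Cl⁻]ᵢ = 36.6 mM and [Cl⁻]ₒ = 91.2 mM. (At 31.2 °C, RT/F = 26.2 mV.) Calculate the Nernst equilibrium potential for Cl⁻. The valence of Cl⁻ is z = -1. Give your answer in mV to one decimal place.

E = (26.2/z) · ln([Cl⁻]_out/[Cl⁻]_in) with z = -1.
For an anion, dividing by z = -1 reverses the sign.
= (26.2/-1) · ln(91.2/36.6) = -26.20 · ln(2.492)
= -26.20 · (0.9130) = -23.92 mV

-23.9 mV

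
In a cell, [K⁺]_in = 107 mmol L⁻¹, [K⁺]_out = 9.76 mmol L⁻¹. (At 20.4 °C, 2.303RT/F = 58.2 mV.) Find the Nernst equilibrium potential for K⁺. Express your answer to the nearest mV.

-61 mV

E = (58.2/z) · log₁₀([K⁺]_out/[K⁺]_in) with z = +1.
= (58.2/1) · log₁₀(9.76/107) = 58.20 · log₁₀(0.09121)
= 58.20 · (-1.0399) = -60.52 mV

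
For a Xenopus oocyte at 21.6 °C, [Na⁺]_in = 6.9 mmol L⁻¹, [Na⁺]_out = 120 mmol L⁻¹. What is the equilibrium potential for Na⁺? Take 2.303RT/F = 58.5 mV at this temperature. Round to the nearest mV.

E = (58.5/z) · log₁₀([Na⁺]_out/[Na⁺]_in) with z = +1.
= (58.5/1) · log₁₀(120/6.9) = 58.50 · log₁₀(17.39)
= 58.50 · (1.2403) = 72.56 mV

73 mV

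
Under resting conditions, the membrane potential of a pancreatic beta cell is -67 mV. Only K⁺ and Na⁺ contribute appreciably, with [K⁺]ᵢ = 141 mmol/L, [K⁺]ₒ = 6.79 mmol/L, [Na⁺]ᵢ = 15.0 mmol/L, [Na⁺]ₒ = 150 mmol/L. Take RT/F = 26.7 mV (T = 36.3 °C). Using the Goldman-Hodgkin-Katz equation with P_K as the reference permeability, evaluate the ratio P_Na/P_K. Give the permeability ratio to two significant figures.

0.031

Let α = P_Na/P_K. GHK: Vm = 26.7·ln[(Kₒ + α·Naₒ)/(Kᵢ + α·Naᵢ)].
e^(Vm/26.7) = e^(-67.0/26.7) = 0.08132
So 0.08132·(Kᵢ + α·Naᵢ) = Kₒ + α·Naₒ → α = (0.08132·141.0 − 6.79) / (150.0 − 0.08132·15.0)
α = (11.47 − 6.79) / (150.0 − 1.22) = 4.676/148.8 = 0.03143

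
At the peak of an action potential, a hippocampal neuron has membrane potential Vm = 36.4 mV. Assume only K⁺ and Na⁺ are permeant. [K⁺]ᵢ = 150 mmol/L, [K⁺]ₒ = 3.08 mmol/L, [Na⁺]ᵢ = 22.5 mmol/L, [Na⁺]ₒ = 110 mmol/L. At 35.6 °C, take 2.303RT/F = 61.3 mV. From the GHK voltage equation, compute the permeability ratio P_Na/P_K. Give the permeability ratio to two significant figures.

Let α = P_Na/P_K. GHK: Vm = 61.3·log₁₀[(Kₒ + α·Naₒ)/(Kᵢ + α·Naᵢ)].
10^(Vm/61.3) = 10^(36.4/61.3) = 3.9247
So 3.9247·(Kᵢ + α·Naᵢ) = Kₒ + α·Naₒ → α = (3.9247·150.0 − 3.08) / (110.0 − 3.9247·22.5)
α = (588.7 − 3.08) / (110.0 − 88.3) = 585.6/21.7 = 26.99

27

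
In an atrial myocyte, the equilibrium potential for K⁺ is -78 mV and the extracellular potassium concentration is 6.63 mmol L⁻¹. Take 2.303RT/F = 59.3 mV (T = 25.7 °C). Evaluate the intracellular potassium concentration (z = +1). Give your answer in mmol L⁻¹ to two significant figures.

Nernst: E = (59.3/1) · log₁₀([out]/[in]), so log₁₀([out]/[in]) = -78.0 × 1 / 59.3 = -1.3153.
[out]/[in] = 10^(-1.3153) = 0.04838.
[in] = 6.63 / 0.04838 = 137 mmol L⁻¹.

140 mmol L⁻¹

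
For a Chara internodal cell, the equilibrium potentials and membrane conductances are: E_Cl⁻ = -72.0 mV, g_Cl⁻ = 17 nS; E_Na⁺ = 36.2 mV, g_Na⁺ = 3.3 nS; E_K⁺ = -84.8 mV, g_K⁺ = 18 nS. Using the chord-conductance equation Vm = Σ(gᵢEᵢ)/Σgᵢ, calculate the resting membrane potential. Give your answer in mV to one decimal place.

Σ gᵢEᵢ = 17·(-72.0) + 3.3·(36.2) + 18·(-84.8) = -2630.94
Σ gᵢ = 17 + 3.3 + 18 = 38.3
Vm = -2630.94 / 38.3 = -68.69 mV

-68.7 mV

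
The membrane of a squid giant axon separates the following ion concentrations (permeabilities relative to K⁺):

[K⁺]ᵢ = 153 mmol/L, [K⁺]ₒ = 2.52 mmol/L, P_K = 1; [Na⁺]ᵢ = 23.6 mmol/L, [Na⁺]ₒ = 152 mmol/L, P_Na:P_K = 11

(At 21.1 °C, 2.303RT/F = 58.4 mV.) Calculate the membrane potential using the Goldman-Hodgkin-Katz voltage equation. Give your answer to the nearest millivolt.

Vm = 58.4 · log₁₀[(Σ P·[cation]ₒ + Σ P·[anion]ᵢ) / (Σ P·[cation]ᵢ + Σ P·[anion]ₒ)]
Numerator = 1×2.52 + 11×152 = 1675
Denominator = 1×153 + 11×23.6 = 412.6
Vm = 58.4 · log₁₀(4.0585) = 58.4 × (0.6084) = 35.53 mV

36 mV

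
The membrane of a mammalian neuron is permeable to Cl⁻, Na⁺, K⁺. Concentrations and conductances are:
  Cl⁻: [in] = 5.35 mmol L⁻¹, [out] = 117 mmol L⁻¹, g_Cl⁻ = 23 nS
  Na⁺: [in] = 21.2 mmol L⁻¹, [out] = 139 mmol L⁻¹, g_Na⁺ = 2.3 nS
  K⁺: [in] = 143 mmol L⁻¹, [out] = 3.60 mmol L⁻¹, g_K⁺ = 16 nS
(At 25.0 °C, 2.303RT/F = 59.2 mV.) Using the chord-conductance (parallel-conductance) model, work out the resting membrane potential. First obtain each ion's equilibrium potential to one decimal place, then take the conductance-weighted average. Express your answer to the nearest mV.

E_Cl⁻ = (59.2/-1)·log₁₀(117/5.35) = -79.3 mV
E_Na⁺ = (59.2/1)·log₁₀(139/21.2) = 48.3 mV
E_K⁺ = (59.2/1)·log₁₀(3.60/143) = -94.7 mV
Vm = (Σ gᵢEᵢ)/(Σ gᵢ) = (23·-79.3 + 2.3·48.3 + 16·-94.7) / (23 + 2.3 + 16)
= -3228.01 / 41.3 = -78.16 mV

-78 mV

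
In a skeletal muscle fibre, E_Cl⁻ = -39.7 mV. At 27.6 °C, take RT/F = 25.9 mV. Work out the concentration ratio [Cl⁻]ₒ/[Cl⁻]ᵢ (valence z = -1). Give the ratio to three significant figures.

4.63

ln([out]/[in]) = E·z/(25.9) = -39.7 × -1 / 25.9 = 1.5328
[out]/[in] = e^(1.5328) = 4.631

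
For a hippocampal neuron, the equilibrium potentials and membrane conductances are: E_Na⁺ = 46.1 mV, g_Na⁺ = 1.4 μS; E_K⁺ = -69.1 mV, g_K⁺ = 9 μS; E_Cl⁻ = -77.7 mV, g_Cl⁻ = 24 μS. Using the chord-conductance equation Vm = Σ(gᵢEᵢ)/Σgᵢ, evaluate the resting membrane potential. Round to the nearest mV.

Σ gᵢEᵢ = 1.4·(46.1) + 9·(-69.1) + 24·(-77.7) = -2422.16
Σ gᵢ = 1.4 + 9 + 24 = 34.4
Vm = -2422.16 / 34.4 = -70.41 mV

-70 mV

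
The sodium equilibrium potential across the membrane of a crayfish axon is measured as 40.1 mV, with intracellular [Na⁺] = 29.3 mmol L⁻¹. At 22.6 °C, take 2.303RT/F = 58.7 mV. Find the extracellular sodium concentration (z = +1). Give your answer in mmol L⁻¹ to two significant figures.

Nernst: E = (58.7/1) · log₁₀([out]/[in]), so log₁₀([out]/[in]) = 40.1 × 1 / 58.7 = 0.6831.
[out]/[in] = 10^(0.6831) = 4.821.
[out] = 4.821 × 29.3 = 141.3 mmol L⁻¹.

140 mmol L⁻¹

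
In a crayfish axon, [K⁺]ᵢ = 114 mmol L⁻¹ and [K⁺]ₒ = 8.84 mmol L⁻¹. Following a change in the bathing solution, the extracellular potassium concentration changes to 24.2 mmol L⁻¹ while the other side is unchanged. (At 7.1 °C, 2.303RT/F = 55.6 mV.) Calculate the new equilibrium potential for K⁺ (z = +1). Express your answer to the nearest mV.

After the shift: [K⁺]_out = 24.2, [K⁺]_in = 114 mmol L⁻¹.
E_new = (55.6/1)·log₁₀(24.2/114) = 55.60 · (-0.6731) = -37.42 mV

-37 mV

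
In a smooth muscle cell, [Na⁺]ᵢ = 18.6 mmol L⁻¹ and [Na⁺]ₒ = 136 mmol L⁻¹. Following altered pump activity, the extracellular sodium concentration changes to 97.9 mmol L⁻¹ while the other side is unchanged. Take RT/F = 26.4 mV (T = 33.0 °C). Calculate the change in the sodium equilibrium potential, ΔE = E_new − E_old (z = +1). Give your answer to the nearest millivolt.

E_old = (26.4/1)·ln(136/18.6) = 52.52 mV
E_new = (26.4/1)·ln(97.9/18.6) = 43.84 mV
ΔE = 43.84 − (52.52) = -8.68 mV

-9 mV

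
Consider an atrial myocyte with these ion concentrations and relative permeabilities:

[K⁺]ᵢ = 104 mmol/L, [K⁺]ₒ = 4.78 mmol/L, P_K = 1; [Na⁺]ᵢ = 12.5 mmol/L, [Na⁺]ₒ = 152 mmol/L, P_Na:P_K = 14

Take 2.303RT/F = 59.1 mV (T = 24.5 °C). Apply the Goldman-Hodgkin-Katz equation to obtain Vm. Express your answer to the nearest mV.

Vm = 59.1 · log₁₀[(Σ P·[cation]ₒ + Σ P·[anion]ᵢ) / (Σ P·[cation]ᵢ + Σ P·[anion]ₒ)]
Numerator = 1×4.78 + 14×152 = 2133
Denominator = 1×104 + 14×12.5 = 279
Vm = 59.1 · log₁₀(7.6444) = 59.1 × (0.8833) = 52.21 mV

52 mV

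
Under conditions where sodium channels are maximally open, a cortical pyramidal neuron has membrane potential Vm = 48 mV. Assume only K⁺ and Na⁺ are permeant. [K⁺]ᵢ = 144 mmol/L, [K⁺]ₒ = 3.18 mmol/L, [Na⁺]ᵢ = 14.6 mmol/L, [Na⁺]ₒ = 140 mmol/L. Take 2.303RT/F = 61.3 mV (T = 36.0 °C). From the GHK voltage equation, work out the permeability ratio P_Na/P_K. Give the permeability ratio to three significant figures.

16.9

Let α = P_Na/P_K. GHK: Vm = 61.3·log₁₀[(Kₒ + α·Naₒ)/(Kᵢ + α·Naᵢ)].
10^(Vm/61.3) = 10^(48.0/61.3) = 6.0678
So 6.0678·(Kᵢ + α·Naᵢ) = Kₒ + α·Naₒ → α = (6.0678·144.0 − 3.18) / (140.0 − 6.0678·14.6)
α = (873.8 − 3.18) / (140.0 − 88.59) = 870.6/51.41 = 16.93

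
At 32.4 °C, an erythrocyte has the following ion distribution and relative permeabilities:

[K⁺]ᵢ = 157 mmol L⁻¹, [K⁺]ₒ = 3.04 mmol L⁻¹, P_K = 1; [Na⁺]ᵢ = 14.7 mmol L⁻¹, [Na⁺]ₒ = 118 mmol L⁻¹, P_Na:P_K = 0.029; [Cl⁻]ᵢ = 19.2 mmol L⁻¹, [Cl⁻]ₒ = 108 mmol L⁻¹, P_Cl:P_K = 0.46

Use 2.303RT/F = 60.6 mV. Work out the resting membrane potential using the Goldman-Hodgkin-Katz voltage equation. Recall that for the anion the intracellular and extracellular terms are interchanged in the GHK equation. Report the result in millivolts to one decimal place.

Vm = 60.6 · log₁₀[(Σ P·[cation]ₒ + Σ P·[anion]ᵢ) / (Σ P·[cation]ᵢ + Σ P·[anion]ₒ)]
Numerator = 1×3.04 + 0.029×118 + 0.46×19.2 = 15.29
Denominator = 1×157 + 0.029×14.7 + 0.46×108 = 207.1
Vm = 60.6 · log₁₀(0.073846) = 60.6 × (-1.1317) = -68.58 mV

-68.6 mV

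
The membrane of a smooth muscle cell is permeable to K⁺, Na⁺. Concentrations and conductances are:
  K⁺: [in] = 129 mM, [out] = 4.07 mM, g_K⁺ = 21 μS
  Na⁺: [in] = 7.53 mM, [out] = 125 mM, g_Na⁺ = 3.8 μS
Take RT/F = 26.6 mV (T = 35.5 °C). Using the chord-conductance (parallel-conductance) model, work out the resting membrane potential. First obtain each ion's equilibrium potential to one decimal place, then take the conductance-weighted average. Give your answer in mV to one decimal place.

-66.4 mV

E_K⁺ = (26.6/1)·ln(4.07/129) = -91.9 mV
E_Na⁺ = (26.6/1)·ln(125/7.53) = 74.7 mV
Vm = (Σ gᵢEᵢ)/(Σ gᵢ) = (21·-91.9 + 3.8·74.7) / (21 + 3.8)
= -1646.04 / 24.8 = -66.37 mV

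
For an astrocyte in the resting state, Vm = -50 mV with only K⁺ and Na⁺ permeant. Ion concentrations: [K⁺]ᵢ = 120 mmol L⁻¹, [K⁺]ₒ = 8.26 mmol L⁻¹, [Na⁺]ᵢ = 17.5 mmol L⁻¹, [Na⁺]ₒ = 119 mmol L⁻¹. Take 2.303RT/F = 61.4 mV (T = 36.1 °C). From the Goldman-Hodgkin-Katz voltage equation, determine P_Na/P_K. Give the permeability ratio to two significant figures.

Let α = P_Na/P_K. GHK: Vm = 61.4·log₁₀[(Kₒ + α·Naₒ)/(Kᵢ + α·Naᵢ)].
10^(Vm/61.4) = 10^(-50.0/61.4) = 0.15334
So 0.15334·(Kᵢ + α·Naᵢ) = Kₒ + α·Naₒ → α = (0.15334·120.0 − 8.26) / (119.0 − 0.15334·17.5)
α = (18.4 − 8.26) / (119.0 − 2.684) = 10.14/116.3 = 0.08719

0.087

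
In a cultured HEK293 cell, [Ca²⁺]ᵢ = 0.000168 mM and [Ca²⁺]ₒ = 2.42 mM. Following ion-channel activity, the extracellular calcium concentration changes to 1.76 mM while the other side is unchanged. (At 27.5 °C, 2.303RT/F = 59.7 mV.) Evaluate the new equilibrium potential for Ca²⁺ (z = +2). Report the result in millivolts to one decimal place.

After the shift: [Ca²⁺]_out = 1.76, [Ca²⁺]_in = 0.000168 mM.
E_new = (59.7/2)·log₁₀(1.76/0.000168) = 29.85 · (4.0202) = 120.00 mV

120.0 mV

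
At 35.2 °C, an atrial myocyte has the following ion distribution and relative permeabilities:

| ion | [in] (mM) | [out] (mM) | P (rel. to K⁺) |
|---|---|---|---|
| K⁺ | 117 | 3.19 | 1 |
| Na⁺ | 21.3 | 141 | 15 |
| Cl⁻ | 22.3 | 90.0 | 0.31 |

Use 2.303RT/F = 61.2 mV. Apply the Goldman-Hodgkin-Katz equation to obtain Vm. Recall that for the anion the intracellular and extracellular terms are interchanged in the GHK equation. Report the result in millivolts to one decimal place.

40.4 mV

Vm = 61.2 · log₁₀[(Σ P·[cation]ₒ + Σ P·[anion]ᵢ) / (Σ P·[cation]ᵢ + Σ P·[anion]ₒ)]
Numerator = 1×3.19 + 15×141 + 0.31×22.3 = 2125
Denominator = 1×117 + 15×21.3 + 0.31×90.0 = 464.4
Vm = 61.2 · log₁₀(4.576) = 61.2 × (0.6605) = 40.42 mV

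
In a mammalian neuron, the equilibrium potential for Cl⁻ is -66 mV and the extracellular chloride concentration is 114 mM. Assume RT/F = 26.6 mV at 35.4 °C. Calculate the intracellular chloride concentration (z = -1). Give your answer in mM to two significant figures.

9.5 mM

Nernst: E = (26.6/-1) · ln([out]/[in]), so ln([out]/[in]) = -66.0 × -1 / 26.6 = 2.4812.
[out]/[in] = e^(2.4812) = 11.96.
[in] = 114 / 11.96 = 9.535 mM.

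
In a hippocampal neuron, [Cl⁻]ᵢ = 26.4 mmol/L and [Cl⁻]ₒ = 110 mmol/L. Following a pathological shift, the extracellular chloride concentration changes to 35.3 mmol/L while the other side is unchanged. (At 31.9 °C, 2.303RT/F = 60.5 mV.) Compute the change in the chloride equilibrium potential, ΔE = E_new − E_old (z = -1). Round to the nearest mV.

30 mV

E_old = (60.5/-1)·log₁₀(110/26.4) = -37.50 mV
E_new = (60.5/-1)·log₁₀(35.3/26.4) = -7.63 mV
ΔE = -7.63 − (-37.50) = 29.86 mV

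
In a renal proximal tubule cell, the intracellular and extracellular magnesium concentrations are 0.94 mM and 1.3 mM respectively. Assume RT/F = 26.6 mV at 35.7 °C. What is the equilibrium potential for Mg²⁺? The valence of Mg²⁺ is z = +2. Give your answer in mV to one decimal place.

4.3 mV

E = (26.6/z) · ln([Mg²⁺]_out/[Mg²⁺]_in) with z = +2.
= (26.6/2) · ln(1.3/0.94) = 13.30 · ln(1.383)
= 13.30 · (0.3242) = 4.31 mV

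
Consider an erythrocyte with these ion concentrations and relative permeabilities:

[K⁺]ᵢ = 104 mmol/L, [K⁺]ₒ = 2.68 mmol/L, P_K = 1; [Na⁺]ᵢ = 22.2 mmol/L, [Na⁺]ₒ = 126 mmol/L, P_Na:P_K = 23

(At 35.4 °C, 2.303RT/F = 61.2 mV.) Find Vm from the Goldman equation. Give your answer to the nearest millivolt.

41 mV

Vm = 61.2 · log₁₀[(Σ P·[cation]ₒ + Σ P·[anion]ᵢ) / (Σ P·[cation]ᵢ + Σ P·[anion]ₒ)]
Numerator = 1×2.68 + 23×126 = 2901
Denominator = 1×104 + 23×22.2 = 614.6
Vm = 61.2 · log₁₀(4.7196) = 61.2 × (0.6739) = 41.24 mV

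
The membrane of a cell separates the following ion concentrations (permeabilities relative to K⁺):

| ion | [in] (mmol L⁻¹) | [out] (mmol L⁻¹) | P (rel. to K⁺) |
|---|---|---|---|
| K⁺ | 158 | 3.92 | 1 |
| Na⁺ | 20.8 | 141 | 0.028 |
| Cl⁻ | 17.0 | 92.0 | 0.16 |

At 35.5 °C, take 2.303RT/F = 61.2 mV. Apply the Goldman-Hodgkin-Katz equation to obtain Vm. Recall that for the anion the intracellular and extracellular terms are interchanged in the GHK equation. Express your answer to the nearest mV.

-74 mV

Vm = 61.2 · log₁₀[(Σ P·[cation]ₒ + Σ P·[anion]ᵢ) / (Σ P·[cation]ᵢ + Σ P·[anion]ₒ)]
Numerator = 1×3.92 + 0.028×141 + 0.16×17.0 = 10.59
Denominator = 1×158 + 0.028×20.8 + 0.16×92.0 = 173.3
Vm = 61.2 · log₁₀(0.061096) = 61.2 × (-1.2140) = -74.30 mV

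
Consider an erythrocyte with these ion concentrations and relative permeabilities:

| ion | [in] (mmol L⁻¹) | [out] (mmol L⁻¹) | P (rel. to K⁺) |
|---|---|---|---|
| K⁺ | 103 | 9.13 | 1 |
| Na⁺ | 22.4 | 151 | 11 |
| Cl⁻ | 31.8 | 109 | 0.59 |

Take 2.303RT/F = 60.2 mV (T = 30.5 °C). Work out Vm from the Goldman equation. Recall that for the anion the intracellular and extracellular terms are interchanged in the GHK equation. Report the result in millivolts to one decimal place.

Vm = 60.2 · log₁₀[(Σ P·[cation]ₒ + Σ P·[anion]ᵢ) / (Σ P·[cation]ᵢ + Σ P·[anion]ₒ)]
Numerator = 1×9.13 + 11×151 + 0.59×31.8 = 1689
Denominator = 1×103 + 11×22.4 + 0.59×109 = 413.7
Vm = 60.2 · log₁₀(4.0823) = 60.2 × (0.6109) = 36.78 mV

36.8 mV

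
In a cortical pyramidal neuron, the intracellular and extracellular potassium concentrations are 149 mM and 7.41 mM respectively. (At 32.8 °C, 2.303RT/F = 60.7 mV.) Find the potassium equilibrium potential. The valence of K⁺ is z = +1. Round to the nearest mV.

E = (60.7/z) · log₁₀([K⁺]_out/[K⁺]_in) with z = +1.
= (60.7/1) · log₁₀(7.41/149) = 60.70 · log₁₀(0.04973)
= 60.70 · (-1.3034) = -79.11 mV

-79 mV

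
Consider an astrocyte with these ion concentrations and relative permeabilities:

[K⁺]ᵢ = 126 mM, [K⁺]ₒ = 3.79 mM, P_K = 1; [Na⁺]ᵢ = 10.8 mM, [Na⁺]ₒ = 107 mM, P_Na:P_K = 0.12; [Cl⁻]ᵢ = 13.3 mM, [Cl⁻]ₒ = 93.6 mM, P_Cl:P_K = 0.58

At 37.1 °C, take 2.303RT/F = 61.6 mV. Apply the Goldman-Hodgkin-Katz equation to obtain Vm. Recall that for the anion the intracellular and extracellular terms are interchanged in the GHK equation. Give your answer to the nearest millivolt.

Vm = 61.6 · log₁₀[(Σ P·[cation]ₒ + Σ P·[anion]ᵢ) / (Σ P·[cation]ᵢ + Σ P·[anion]ₒ)]
Numerator = 1×3.79 + 0.12×107 + 0.58×13.3 = 24.34
Denominator = 1×126 + 0.12×10.8 + 0.58×93.6 = 181.6
Vm = 61.6 · log₁₀(0.13406) = 61.6 × (-0.8727) = -53.76 mV

-54 mV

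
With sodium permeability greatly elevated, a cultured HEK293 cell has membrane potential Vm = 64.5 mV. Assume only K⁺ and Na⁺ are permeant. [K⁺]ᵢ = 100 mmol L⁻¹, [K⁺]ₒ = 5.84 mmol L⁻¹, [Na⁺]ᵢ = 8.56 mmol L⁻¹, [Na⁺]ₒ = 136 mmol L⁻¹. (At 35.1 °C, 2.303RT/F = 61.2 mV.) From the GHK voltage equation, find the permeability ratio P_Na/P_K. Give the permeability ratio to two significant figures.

29

Let α = P_Na/P_K. GHK: Vm = 61.2·log₁₀[(Kₒ + α·Naₒ)/(Kᵢ + α·Naᵢ)].
10^(Vm/61.2) = 10^(64.5/61.2) = 11.322
So 11.322·(Kᵢ + α·Naᵢ) = Kₒ + α·Naₒ → α = (11.322·100.0 − 5.84) / (136.0 − 11.322·8.56)
α = (1132 − 5.84) / (136.0 − 96.92) = 1126/39.08 = 28.82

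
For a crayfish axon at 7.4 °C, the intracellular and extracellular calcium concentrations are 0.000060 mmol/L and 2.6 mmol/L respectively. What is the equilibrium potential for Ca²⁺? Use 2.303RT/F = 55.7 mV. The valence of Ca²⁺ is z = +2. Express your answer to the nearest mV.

129 mV

E = (55.7/z) · log₁₀([Ca²⁺]_out/[Ca²⁺]_in) with z = +2.
= (55.7/2) · log₁₀(2.6/0.000060) = 27.85 · log₁₀(4.333e+04)
= 27.85 · (4.6368) = 129.14 mV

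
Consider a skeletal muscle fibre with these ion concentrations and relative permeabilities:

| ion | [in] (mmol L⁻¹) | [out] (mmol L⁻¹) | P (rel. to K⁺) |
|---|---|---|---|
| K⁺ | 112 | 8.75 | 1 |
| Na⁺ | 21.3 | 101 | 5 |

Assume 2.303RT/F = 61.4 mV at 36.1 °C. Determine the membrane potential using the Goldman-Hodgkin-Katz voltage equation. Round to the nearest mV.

23 mV

Vm = 61.4 · log₁₀[(Σ P·[cation]ₒ + Σ P·[anion]ᵢ) / (Σ P·[cation]ᵢ + Σ P·[anion]ₒ)]
Numerator = 1×8.75 + 5×101 = 513.8
Denominator = 1×112 + 5×21.3 = 218.5
Vm = 61.4 · log₁₀(2.3513) = 61.4 × (0.3713) = 22.80 mV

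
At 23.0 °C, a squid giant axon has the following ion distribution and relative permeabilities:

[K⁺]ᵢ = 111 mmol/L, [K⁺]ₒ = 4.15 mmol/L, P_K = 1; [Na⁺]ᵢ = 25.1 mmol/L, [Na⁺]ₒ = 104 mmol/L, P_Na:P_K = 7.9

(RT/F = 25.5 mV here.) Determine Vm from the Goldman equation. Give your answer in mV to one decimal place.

Vm = 25.5 · ln[(Σ P·[cation]ₒ + Σ P·[anion]ᵢ) / (Σ P·[cation]ᵢ + Σ P·[anion]ₒ)]
Numerator = 1×4.15 + 7.9×104 = 825.8
Denominator = 1×111 + 7.9×25.1 = 309.3
Vm = 25.5 · ln(2.6698) = 25.5 × (0.9820) = 25.04 mV

25.0 mV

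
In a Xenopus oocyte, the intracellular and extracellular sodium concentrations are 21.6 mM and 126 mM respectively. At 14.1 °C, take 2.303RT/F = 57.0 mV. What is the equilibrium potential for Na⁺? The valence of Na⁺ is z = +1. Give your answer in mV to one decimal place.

E = (57.0/z) · log₁₀([Na⁺]_out/[Na⁺]_in) with z = +1.
= (57.0/1) · log₁₀(126/21.6) = 57.00 · log₁₀(5.833)
= 57.00 · (0.7659) = 43.66 mV

43.7 mV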